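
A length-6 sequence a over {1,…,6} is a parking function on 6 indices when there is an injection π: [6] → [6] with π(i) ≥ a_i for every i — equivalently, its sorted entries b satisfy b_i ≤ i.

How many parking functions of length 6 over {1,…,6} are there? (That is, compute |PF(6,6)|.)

|PF(6,6)| = (7−6)·7^(6−1) = 1×16807 = 16807 (Pollak)
E.g. (3,4,3,1,4,2) → sorted (1,2,3,3,4,4): b_i ≤ i ∀i, a PF.

16807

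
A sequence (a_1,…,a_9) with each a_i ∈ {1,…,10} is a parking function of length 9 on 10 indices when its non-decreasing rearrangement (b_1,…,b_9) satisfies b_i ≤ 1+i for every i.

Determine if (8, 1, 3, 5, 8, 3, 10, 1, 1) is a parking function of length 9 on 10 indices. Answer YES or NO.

Sorted: b = (1, 1, 1, 3, 3, 5, 8, 8, 10).
  b_1=1 ≤ 2
  b_2=1 ≤ 3
  b_3=1 ≤ 4
  b_4=3 ≤ 5
  b_5=3 ≤ 6
  b_6=5 ≤ 7
  b_7=8 ≤ 8
  b_8=8 ≤ 9
  b_9=10 ≤ 10
All bounds hold ⇒ YES

YES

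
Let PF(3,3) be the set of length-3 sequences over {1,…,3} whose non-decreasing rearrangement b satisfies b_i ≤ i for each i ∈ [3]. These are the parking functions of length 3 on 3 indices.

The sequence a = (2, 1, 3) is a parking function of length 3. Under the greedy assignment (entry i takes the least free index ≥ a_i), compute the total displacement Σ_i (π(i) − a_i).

0

Σπ(i) = 1+…+3 = 6; Σa = 2+1+3 = 6; disp = 6−6 = 0.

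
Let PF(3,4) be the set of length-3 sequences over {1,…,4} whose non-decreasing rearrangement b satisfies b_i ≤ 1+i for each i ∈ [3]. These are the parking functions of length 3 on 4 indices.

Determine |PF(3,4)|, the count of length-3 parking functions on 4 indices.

50

|PF(3,4)| = (4−3+1)·(4+1)^(3−1) = 2 · 25 = 50
Example (1,2,2) → sorted (1,2,2): b_i ≤ 1+i ∀i, a PF.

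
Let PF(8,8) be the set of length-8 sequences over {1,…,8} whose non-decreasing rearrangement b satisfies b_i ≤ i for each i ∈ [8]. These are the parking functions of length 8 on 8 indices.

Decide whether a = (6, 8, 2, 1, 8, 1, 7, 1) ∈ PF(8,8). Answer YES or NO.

NO

Sorted: b = (1, 1, 1, 2, 6, 7, 8, 8).
  b_1=1 ≤ 1
  b_2=1 ≤ 2
  b_3=1 ≤ 3
  b_4=2 ≤ 4
  b_5=6 > 5
  fails at i=5 ⇒ NO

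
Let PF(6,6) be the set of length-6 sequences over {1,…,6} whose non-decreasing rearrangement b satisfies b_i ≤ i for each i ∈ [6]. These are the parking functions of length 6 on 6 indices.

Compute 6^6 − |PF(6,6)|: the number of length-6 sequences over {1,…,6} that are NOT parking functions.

#PF = (6−6+1)·(6+1)^(6−1) = 1·16807 = 16807 (Pollak)
Example (4,5,4,6,5,5) → sorted (4,4,5,5,5,6): b_1=4>1, not a PF.
6^6 − 16807 = 46656 − 16807 = 29849

29849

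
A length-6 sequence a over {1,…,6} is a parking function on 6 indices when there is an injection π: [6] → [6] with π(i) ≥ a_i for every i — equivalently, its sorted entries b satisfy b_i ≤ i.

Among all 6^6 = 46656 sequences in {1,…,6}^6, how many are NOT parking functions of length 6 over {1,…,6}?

|PF(6,6)| = 1·7^5 = 1·16807 = 16807 (Pollak)
Check (5,5,3,3,5,6) → sorted (3,3,5,5,5,6): b_1=3>1, not a PF.
So 46656 − 16807 = 29849 fail.

29849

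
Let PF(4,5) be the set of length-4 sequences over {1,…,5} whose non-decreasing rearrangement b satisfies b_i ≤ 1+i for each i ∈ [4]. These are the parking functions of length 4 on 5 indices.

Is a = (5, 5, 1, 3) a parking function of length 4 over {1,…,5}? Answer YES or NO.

Sorted: b = (1, 3, 5, 5).
  b_1=1 ≤ 2
  b_2=3 ≤ 3
  b_3=5 > 4
  fails at i=3 ⇒ NO

NO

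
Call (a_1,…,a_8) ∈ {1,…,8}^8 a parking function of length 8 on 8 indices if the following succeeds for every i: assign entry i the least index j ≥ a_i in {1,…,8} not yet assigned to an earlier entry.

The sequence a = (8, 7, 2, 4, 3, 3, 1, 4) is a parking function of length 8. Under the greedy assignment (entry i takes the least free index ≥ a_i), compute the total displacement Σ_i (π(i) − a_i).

4

Σπ = 36 ({1..8} each once); Σa = 8+7+2+4+3+3+1+4 = 32; disp = 36−32 = 4.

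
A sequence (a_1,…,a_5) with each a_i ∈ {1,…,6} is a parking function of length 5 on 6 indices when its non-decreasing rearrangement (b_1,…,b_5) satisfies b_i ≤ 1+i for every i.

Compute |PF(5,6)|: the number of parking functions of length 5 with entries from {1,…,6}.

#PF = (7−5)·7^(5−1) = 2×2401 = 4802 [KW]
Check (4,3,3,1,2) → sorted (1,2,3,3,4): b_i ≤ 1+i ∀i, a PF.

4802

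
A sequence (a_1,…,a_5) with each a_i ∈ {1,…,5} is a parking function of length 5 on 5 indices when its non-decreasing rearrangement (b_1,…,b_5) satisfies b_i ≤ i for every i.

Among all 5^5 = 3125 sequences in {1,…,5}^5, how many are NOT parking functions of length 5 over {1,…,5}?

1829

Count = (5+1−5)·(5+1)^{5−1} = 1 · 1296 = 1296 (Konheim–Weiss)
One tuple (3,4,3,4,4) → sorted (3,3,4,4,4): b_1=3>1, not a PF.
5^5 − 1296 = 3125 − 1296 = 1829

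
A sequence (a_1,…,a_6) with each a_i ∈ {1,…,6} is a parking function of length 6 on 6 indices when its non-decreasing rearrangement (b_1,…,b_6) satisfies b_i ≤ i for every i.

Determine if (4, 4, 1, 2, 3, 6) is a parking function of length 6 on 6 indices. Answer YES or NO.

Sorted: b = (1, 2, 3, 4, 4, 6).
  b_1=1 ≤ 1
  b_2=2 ≤ 2
  b_3=3 ≤ 3
  b_4=4 ≤ 4
  b_5=4 ≤ 5
  b_6=6 ≤ 6
All bounds hold ⇒ YES

YES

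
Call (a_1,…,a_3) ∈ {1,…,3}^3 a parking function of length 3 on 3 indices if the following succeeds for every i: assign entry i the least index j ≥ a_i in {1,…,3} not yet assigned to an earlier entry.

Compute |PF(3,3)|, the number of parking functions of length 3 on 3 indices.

16

Count = 1·4^2 = 1 · 16 = 16 [KW]
One tuple (1,1,3) → sorted (1,1,3): b_i ≤ i ∀i, a PF.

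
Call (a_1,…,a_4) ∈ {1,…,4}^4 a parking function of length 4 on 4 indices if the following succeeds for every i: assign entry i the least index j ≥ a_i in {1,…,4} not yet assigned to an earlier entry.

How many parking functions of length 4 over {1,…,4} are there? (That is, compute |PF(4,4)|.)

#PF = (4+1−4)·(4+1)^{4−1} = 1 · 125 = 125 [KW]
Check (1,2,3,1) → sorted (1,1,2,3): b_i ≤ i ∀i, a PF.

125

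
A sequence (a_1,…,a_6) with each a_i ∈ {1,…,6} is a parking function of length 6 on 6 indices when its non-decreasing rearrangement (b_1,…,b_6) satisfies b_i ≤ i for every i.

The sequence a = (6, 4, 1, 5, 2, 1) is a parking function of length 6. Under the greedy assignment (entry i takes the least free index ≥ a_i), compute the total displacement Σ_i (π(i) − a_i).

Σπ = 21 ({1..6} each once); Σa = 6+4+1+5+2+1 = 19; disp = 21−19 = 2.

2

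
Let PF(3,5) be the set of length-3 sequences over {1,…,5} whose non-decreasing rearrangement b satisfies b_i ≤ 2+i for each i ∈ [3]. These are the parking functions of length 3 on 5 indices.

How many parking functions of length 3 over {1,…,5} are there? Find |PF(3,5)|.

|PF| = (5−3+1)·(5+1)^(3−1) = 3×36 = 108 (Pollak)
One tuple (4,1,3) → sorted (1,3,4): b_i ≤ 2+i ∀i, a PF.

108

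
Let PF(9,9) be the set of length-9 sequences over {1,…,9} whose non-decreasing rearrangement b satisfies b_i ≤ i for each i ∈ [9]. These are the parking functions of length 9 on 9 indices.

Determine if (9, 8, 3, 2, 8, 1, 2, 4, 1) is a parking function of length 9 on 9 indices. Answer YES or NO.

Sorted: b = (1, 1, 2, 2, 3, 4, 8, 8, 9).
  b_1=1 ≤ 1
  b_2=1 ≤ 2
  b_3=2 ≤ 3
  b_4=2 ≤ 4
  b_5=3 ≤ 5
  b_6=4 ≤ 6
  b_7=8 > 7
  fails at i=7 ⇒ NO

NO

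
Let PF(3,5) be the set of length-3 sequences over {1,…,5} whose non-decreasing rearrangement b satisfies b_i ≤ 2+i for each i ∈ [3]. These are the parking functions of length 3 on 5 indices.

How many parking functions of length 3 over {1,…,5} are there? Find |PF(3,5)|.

#PF = (5−3+1)·(5+1)^(3−1) = 3 · 36 = 108 (Konheim–Weiss)
Example (2,1,4) → sorted (1,2,4): b_i ≤ 2+i ∀i, a PF.

108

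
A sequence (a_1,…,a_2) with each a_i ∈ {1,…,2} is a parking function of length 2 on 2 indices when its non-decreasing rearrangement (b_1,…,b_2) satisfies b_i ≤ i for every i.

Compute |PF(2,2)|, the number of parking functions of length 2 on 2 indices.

3

|PF| = 1·3^1 = 1×3 = 3
Example (1,2) → sorted (1,2): b_i ≤ i ∀i, a PF.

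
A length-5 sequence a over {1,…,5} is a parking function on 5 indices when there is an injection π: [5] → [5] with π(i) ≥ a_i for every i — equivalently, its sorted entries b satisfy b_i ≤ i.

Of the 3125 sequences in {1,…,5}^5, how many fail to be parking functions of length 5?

|PF| = (5−5+1)·(5+1)^(5−1) = 1 · 1296 = 1296
Example (5,4,5,3,4) → sorted (3,4,4,5,5): b_1=3>1, not a PF.
Total 3125; non-PF = 3125−1296 = 1829

1829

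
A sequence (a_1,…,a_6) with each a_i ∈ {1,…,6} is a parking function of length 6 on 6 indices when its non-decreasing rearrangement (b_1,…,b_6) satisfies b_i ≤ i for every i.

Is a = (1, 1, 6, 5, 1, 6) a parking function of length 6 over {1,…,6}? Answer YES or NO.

NO

Sorted: b = (1, 1, 1, 5, 6, 6).
  b_1=1 ≤ 1
  b_2=1 ≤ 2
  b_3=1 ≤ 3
  b_4=5 > 4
  fails at i=4 ⇒ NO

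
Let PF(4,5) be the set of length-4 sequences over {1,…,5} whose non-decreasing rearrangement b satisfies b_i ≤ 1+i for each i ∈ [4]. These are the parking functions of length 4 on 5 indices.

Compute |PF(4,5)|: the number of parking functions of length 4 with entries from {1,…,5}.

|PF| = (6−4)·6^(4−1) = 2·216 = 432 (Pollak)
One tuple (4,1,2,4) → sorted (1,2,4,4): b_i ≤ 1+i ∀i, a PF.

432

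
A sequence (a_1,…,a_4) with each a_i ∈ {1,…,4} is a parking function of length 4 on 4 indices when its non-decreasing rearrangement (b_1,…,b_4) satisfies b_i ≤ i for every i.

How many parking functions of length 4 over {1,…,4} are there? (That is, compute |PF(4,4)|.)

125

#PF = (5−4)·5^(4−1) = 1 · 125 = 125 (Konheim–Weiss)
Example (1,3,2,2) → sorted (1,2,2,3): b_i ≤ i ∀i, a PF.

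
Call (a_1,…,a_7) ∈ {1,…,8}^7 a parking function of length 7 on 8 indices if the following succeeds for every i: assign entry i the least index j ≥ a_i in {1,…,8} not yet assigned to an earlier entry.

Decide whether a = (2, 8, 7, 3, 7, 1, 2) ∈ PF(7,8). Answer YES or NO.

NO

Order a: b = (1, 2, 2, 3, 7, 7, 8).
  b_1=1 ≤ 2
  b_2=2 ≤ 3
  b_3=2 ≤ 4
  b_4=3 ≤ 5
  b_5=7 > 6
  fails at i=5 ⇒ NO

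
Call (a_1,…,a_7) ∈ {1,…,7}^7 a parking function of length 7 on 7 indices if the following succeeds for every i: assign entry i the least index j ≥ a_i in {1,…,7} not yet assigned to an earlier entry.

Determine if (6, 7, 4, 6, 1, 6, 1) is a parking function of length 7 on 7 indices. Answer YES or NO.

NO

Order a: b = (1, 1, 4, 6, 6, 6, 7).
  b_1=1 ≤ 1
  b_2=1 ≤ 2
  b_3=4 > 3
  fails at i=3 ⇒ NO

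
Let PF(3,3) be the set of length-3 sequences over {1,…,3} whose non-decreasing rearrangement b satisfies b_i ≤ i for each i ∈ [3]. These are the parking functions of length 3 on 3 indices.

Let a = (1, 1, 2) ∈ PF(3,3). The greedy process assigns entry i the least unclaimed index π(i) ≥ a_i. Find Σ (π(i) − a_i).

2

Σπ = 3·4/2 = 6 (π permutes [3]); Σa = 1+1+2 = 4; disp = 6−4 = 2.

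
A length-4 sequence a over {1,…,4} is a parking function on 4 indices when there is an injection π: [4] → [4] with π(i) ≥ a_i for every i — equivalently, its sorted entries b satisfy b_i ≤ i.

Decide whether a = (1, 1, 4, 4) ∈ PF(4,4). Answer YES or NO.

Rearranged: b = (1, 1, 4, 4).
  b_1=1 ≤ 1
  b_2=1 ≤ 2
  b_3=4 > 3
  fails at i=3 ⇒ NO

NO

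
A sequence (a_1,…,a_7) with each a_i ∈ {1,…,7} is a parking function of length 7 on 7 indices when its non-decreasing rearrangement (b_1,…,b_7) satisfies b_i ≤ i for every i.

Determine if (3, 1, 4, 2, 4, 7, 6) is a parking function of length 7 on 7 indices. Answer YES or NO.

Order a: b = (1, 2, 3, 4, 4, 6, 7).
  b_1=1 ≤ 1
  b_2=2 ≤ 2
  b_3=3 ≤ 3
  b_4=4 ≤ 4
  b_5=4 ≤ 5
  b_6=6 ≤ 6
  b_7=7 ≤ 7
All bounds hold ⇒ YES

YES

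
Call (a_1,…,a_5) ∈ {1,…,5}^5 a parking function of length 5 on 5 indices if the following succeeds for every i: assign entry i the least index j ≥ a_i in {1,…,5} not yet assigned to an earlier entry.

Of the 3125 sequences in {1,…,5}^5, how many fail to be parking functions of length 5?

|PF(5,5)| = 1·6^4 = 1×1296 = 1296 (Konheim–Weiss)
E.g. (3,3,5,3,4) → sorted (3,3,3,4,5): b_1=3>1, not a PF.
Total 3125; non-PF = 3125−1296 = 1829

1829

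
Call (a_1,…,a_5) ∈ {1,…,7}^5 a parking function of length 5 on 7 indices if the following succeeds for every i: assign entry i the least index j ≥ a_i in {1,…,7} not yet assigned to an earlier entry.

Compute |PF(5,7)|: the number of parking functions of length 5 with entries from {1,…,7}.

12288

#PF = (7−5+1)·(7+1)^(5−1) = 3 · 4096 = 12288 (Pollak)
E.g. (2,2,6,2,2) → sorted (2,2,2,2,6): b_i ≤ 2+i ∀i, a PF.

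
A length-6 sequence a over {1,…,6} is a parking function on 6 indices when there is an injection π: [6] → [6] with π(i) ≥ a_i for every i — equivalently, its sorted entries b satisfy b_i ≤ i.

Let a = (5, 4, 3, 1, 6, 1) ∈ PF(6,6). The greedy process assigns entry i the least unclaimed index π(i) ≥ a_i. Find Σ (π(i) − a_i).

Σπ = 21 ({1..6} each once); Σa = 5+4+3+1+6+1 = 20; disp = 21−20 = 1.

1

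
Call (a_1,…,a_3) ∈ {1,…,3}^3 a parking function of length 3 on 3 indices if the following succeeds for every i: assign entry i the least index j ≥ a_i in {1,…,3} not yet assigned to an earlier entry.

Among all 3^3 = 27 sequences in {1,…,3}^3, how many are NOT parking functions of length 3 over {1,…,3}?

11

#PF = (3+1−3)·(3+1)^{3−1} = 1·16 = 16 (Konheim–Weiss)
One tuple (3,2,3) → sorted (2,3,3): b_1=2>1, not a PF.
Total 27; non-PF = 27−16 = 11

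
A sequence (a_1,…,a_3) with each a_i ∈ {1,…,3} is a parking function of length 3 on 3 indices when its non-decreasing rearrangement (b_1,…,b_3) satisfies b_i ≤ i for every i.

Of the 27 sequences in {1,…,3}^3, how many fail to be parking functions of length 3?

|PF| = (3+1−3)·(3+1)^{3−1} = 1·16 = 16 [KW]
One tuple (3,3,2) → sorted (2,3,3): b_1=2>1, not a PF.
3^3 − 16 = 27 − 16 = 11

11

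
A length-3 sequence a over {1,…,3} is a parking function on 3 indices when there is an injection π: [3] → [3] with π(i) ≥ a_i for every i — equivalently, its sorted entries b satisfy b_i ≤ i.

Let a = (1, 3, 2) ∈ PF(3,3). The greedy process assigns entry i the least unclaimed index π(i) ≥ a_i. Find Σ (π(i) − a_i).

Σπ = 3·4/2 = 6 (π permutes [3]); Σa = 1+3+2 = 6; disp = 6−6 = 0.

0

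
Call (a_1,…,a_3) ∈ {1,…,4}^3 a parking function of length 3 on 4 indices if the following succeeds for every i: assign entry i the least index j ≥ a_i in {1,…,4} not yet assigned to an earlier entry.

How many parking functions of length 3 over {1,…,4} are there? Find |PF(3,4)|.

|PF| = (4−3+1)·(4+1)^(3−1) = 2·25 = 50 (Konheim–Weiss)
One tuple (2,4,1) → sorted (1,2,4): b_i ≤ 1+i ∀i, a PF.

50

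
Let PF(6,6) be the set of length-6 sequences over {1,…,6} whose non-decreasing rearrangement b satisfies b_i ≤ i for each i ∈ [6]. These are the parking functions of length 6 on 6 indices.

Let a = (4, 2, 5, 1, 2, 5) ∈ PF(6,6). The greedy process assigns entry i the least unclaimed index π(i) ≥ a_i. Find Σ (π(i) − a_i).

2

Σπ(i) = 1+…+6 = 21; Σa = 4+2+5+1+2+5 = 19; disp = 21−19 = 2.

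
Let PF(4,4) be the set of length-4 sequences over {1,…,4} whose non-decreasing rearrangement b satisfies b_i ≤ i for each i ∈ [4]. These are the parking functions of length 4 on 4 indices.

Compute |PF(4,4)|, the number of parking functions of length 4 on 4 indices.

125

#PF = (5−4)·5^(4−1) = 1×125 = 125
Example (1,2,3,4) → sorted (1,2,3,4): b_i ≤ i ∀i, a PF.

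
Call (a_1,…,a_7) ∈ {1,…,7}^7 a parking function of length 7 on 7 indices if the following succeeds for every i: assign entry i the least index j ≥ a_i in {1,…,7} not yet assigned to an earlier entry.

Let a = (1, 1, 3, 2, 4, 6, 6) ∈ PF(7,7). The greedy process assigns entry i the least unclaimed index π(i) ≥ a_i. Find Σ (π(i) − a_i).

Σπ(i) = 1+…+7 = 28; Σa = 1+1+3+2+4+6+6 = 23; disp = 28−23 = 5.

5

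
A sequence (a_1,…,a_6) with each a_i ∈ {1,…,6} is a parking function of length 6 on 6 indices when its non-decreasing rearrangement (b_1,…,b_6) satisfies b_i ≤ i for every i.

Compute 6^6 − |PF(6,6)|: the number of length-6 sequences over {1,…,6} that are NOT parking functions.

29849

|PF(6,6)| = (6−6+1)·(6+1)^(6−1) = 1 · 16807 = 16807 [KW]
E.g. (6,5,1,6,3,4) → sorted (1,3,4,5,6,6): b_2=3>2, not a PF.
6^6 − 16807 = 46656 − 16807 = 29849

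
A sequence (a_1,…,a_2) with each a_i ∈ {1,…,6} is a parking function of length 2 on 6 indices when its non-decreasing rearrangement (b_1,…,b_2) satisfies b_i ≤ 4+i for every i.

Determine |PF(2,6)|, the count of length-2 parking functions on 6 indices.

35

|PF| = (6+1−2)·(6+1)^{2−1} = 5 · 7 = 35 (Pollak)
Example (2,1) → sorted (1,2): b_i ≤ 4+i ∀i, a PF.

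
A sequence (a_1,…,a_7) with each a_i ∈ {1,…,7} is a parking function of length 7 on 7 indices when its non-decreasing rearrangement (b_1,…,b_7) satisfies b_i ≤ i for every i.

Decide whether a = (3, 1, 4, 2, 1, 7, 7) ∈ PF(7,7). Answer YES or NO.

Sorted: b = (1, 1, 2, 3, 4, 7, 7).
  b_1=1 ≤ 1
  b_2=1 ≤ 2
  b_3=2 ≤ 3
  b_4=3 ≤ 4
  b_5=4 ≤ 5
  b_6=7 > 6
  fails at i=6 ⇒ NO

NO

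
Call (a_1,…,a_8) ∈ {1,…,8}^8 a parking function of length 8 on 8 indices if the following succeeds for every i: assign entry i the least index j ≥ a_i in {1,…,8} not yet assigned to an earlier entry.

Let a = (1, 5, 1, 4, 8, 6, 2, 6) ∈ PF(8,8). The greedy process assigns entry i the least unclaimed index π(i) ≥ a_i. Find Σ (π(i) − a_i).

3

Σπ(i) = 1+…+8 = 36; Σa = 1+5+1+4+8+6+2+6 = 33; disp = 36−33 = 3.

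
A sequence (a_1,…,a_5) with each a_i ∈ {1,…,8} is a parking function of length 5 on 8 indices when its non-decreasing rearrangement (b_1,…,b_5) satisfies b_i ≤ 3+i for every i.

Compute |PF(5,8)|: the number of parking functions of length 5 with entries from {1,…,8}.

26244

|PF| = 4·9^4 = 4 · 6561 = 26244
Example (1,2,1,8,6) → sorted (1,1,2,6,8): b_i ≤ 3+i ∀i, a PF.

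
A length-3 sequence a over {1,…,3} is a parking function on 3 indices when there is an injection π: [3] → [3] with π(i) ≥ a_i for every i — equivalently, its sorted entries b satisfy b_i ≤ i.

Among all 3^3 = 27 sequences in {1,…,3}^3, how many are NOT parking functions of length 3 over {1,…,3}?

11

|PF(3,3)| = (3−3+1)·(3+1)^(3−1) = 1×16 = 16
One tuple (3,1,3) → sorted (1,3,3): b_2=3>2, not a PF.
So 27 − 16 = 11 fail.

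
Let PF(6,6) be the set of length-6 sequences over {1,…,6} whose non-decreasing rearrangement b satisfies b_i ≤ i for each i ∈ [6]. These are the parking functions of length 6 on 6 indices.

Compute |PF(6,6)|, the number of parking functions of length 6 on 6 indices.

16807

|PF(6,6)| = (7−6)·7^(6−1) = 1·16807 = 16807
One tuple (1,6,1,4,1,1) → sorted (1,1,1,1,4,6): b_i ≤ i ∀i, a PF.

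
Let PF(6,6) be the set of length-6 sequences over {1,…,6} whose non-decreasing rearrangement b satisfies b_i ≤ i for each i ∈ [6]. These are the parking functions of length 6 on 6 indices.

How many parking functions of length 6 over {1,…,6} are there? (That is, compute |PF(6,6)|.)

16807

Count = (6−6+1)·(6+1)^(6−1) = 1·16807 = 16807 (Pollak)
Example (1,3,5,2,2,5) → sorted (1,2,2,3,5,5): b_i ≤ i ∀i, a PF.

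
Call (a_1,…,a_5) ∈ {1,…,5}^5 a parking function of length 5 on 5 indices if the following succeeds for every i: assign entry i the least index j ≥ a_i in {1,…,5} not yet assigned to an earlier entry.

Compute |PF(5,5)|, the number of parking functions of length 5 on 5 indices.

1296

|PF| = (6−5)·6^(5−1) = 1×1296 = 1296 (Pollak)
E.g. (4,2,3,1,3) → sorted (1,2,3,3,4): b_i ≤ i ∀i, a PF.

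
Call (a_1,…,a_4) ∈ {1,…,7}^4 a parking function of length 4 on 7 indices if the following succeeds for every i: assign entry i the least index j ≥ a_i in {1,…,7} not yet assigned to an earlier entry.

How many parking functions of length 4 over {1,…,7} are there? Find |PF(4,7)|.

Count = (7−4+1)·(7+1)^(4−1) = 4 · 512 = 2048 (Konheim–Weiss)
Check (7,2,2,4) → sorted (2,2,4,7): b_i ≤ 3+i ∀i, a PF.

2048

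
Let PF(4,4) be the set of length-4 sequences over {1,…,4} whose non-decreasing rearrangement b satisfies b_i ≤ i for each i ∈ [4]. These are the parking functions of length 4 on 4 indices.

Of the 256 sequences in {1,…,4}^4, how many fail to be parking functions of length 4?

|PF| = (5−4)·5^(4−1) = 1×125 = 125 (Konheim–Weiss)
One tuple (2,3,4,2) → sorted (2,2,3,4): b_1=2>1, not a PF.
So 256 − 125 = 131 fail.

131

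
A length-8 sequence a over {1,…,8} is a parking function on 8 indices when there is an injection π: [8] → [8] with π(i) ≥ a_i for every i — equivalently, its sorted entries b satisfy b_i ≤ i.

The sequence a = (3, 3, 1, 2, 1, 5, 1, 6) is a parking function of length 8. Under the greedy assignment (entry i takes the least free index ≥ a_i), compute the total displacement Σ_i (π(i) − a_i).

14

Σπ = 8·9/2 = 36 (π permutes [8]); Σa = 3+3+1+2+1+5+1+6 = 22; disp = 36−22 = 14.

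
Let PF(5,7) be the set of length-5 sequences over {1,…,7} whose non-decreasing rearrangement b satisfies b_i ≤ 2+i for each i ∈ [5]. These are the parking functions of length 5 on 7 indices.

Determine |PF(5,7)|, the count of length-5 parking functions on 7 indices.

12288

|PF| = 3·8^4 = 3×4096 = 12288
Check (2,4,7,4,6) → sorted (2,4,4,6,7): b_i ≤ 2+i ∀i, a PF.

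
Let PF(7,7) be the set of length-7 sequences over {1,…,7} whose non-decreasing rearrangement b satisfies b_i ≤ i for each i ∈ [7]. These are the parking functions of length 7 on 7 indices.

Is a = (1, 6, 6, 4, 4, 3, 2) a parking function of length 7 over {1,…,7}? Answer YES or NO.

Sorted: b = (1, 2, 3, 4, 4, 6, 6).
  b_1=1 ≤ 1
  b_2=2 ≤ 2
  b_3=3 ≤ 3
  b_4=4 ≤ 4
  b_5=4 ≤ 5
  b_6=6 ≤ 6
  b_7=6 ≤ 7
All bounds hold ⇒ YES

YES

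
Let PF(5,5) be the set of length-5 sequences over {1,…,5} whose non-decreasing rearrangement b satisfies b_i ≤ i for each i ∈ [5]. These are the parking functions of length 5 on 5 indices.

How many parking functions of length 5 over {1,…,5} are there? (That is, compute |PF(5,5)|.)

#PF = (6−5)·6^(5−1) = 1 · 1296 = 1296
E.g. (2,4,1,3,1) → sorted (1,1,2,3,4): b_i ≤ i ∀i, a PF.

1296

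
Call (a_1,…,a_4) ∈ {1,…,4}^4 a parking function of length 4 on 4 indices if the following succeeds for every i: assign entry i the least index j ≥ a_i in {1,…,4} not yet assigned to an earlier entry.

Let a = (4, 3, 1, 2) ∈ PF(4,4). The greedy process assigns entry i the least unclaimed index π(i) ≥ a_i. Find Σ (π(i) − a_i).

Σπ = 4·5/2 = 10 (π permutes [4]); Σa = 4+3+1+2 = 10; disp = 10−10 = 0.

0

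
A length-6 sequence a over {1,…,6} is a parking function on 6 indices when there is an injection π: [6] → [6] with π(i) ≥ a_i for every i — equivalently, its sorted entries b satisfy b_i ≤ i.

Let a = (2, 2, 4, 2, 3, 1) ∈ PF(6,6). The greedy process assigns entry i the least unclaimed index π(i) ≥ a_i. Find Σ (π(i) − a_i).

Σπ = 21 ({1..6} each once); Σa = 2+2+4+2+3+1 = 14; disp = 21−14 = 7.

7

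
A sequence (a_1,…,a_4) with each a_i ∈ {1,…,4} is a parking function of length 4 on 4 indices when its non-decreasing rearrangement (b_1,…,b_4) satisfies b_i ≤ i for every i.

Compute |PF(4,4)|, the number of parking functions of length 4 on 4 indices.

|PF| = (4−4+1)·(4+1)^(4−1) = 1·125 = 125 (Pollak)
E.g. (1,4,1,3) → sorted (1,1,3,4): b_i ≤ i ∀i, a PF.

125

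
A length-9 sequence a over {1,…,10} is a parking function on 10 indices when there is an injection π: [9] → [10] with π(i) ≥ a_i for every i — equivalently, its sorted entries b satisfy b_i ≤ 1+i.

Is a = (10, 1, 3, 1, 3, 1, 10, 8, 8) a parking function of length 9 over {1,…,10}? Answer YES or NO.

Order a: b = (1, 1, 1, 3, 3, 8, 8, 10, 10).
  b_1=1 ≤ 2
  b_2=1 ≤ 3
  b_3=1 ≤ 4
  b_4=3 ≤ 5
  b_5=3 ≤ 6
  b_6=8 > 7
  fails at i=6 ⇒ NO

NO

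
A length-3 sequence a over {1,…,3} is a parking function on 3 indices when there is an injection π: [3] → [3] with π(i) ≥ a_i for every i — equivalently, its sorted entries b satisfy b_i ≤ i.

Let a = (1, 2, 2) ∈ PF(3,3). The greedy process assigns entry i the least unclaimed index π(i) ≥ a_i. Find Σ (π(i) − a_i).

Σπ = 6 ({1..3} each once); Σa = 1+2+2 = 5; disp = 6−5 = 1.

1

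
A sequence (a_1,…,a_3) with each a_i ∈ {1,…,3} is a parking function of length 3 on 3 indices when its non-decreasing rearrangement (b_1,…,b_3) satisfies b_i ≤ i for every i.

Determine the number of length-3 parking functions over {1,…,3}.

|PF(3,3)| = (3−3+1)·(3+1)^(3−1) = 1·16 = 16 (Pollak)
One tuple (2,3,1) → sorted (1,2,3): b_i ≤ i ∀i, a PF.

16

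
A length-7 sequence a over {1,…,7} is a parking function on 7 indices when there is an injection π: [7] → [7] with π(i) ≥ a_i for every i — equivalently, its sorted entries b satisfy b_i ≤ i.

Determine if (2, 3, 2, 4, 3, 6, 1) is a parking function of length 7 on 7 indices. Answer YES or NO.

YES

Rearranged: b = (1, 2, 2, 3, 3, 4, 6).
  b_1=1 ≤ 1
  b_2=2 ≤ 2
  b_3=2 ≤ 3
  b_4=3 ≤ 4
  b_5=3 ≤ 5
  b_6=4 ≤ 6
  b_7=6 ≤ 7
All bounds hold ⇒ YES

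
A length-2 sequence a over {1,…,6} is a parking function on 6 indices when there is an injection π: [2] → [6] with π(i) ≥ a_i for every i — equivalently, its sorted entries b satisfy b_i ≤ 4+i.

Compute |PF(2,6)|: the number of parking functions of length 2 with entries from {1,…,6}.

35

Count = 5·7^1 = 5×7 = 35 (Konheim–Weiss)
Check (2,3) → sorted (2,3): b_i ≤ 4+i ∀i, a PF.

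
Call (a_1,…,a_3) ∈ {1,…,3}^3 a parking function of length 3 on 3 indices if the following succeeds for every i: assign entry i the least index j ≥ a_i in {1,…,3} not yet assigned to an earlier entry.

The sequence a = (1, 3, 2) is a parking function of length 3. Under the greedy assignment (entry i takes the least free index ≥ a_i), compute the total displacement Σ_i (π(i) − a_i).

0

Σπ(i) = 1+…+3 = 6; Σa = 1+3+2 = 6; disp = 6−6 = 0.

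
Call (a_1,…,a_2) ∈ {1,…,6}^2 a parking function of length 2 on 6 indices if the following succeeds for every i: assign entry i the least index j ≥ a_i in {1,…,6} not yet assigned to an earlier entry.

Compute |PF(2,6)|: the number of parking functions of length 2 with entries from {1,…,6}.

|PF(2,6)| = 5·7^1 = 5×7 = 35 (Konheim–Weiss)
One tuple (3,2) → sorted (2,3): b_i ≤ 4+i ∀i, a PF.

35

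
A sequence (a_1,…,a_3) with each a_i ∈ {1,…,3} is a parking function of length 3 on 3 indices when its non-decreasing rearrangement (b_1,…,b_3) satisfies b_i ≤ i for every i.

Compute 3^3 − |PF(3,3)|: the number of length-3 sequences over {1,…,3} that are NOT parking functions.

|PF(3,3)| = (4−3)·4^(3−1) = 1·16 = 16 [KW]
Example (2,2,2) → sorted (2,2,2): b_1=2>1, not a PF.
Total 27; non-PF = 27−16 = 11

11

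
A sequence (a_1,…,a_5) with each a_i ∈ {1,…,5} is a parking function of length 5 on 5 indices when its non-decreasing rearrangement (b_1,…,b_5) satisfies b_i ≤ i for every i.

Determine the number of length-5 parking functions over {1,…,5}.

|PF| = 1·6^4 = 1·1296 = 1296 [KW]
Check (1,1,1,4,3) → sorted (1,1,1,3,4): b_i ≤ i ∀i, a PF.

1296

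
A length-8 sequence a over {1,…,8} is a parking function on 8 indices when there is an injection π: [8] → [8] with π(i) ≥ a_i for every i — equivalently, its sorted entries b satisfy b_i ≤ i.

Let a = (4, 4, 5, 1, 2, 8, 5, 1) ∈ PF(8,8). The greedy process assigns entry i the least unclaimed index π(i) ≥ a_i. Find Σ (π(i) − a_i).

6

Σπ = 8·9/2 = 36 (π permutes [8]); Σa = 4+4+5+1+2+8+5+1 = 30; disp = 36−30 = 6.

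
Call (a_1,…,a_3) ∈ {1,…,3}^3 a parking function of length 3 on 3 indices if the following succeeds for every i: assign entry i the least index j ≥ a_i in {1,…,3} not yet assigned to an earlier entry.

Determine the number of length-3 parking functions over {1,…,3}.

Count = (3+1−3)·(3+1)^{3−1} = 1 · 16 = 16 (Konheim–Weiss)
One tuple (3,1,2) → sorted (1,2,3): b_i ≤ i ∀i, a PF.

16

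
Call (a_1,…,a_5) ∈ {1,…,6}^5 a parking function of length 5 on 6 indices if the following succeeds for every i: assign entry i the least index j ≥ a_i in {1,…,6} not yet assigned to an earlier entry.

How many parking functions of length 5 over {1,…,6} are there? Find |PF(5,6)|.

4802

|PF| = 2·7^4 = 2×2401 = 4802 (Pollak)
E.g. (4,2,4,2,4) → sorted (2,2,4,4,4): b_i ≤ 1+i ∀i, a PF.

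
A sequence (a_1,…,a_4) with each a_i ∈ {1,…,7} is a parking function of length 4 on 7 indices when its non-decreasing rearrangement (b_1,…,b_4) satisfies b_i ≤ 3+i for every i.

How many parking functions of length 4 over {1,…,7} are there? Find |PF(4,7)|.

2048

#PF = 4·8^3 = 4·512 = 2048
Example (2,3,4,3) → sorted (2,3,3,4): b_i ≤ 3+i ∀i, a PF.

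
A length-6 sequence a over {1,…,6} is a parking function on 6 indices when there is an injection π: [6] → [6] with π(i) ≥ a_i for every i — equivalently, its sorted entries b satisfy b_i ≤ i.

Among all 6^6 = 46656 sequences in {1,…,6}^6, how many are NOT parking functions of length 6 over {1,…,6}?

29849

Count = (6−6+1)·(6+1)^(6−1) = 1 · 16807 = 16807 [KW]
Check (2,4,6,6,4,6) → sorted (2,4,4,6,6,6): b_1=2>1, not a PF.
6^6 − 16807 = 46656 − 16807 = 29849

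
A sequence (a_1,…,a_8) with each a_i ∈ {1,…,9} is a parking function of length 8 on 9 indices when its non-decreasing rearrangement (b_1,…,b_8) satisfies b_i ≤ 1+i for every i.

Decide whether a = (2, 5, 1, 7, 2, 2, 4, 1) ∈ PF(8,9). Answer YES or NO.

Order a: b = (1, 1, 2, 2, 2, 4, 5, 7).
  b_1=1 ≤ 2
  b_2=1 ≤ 3
  b_3=2 ≤ 4
  b_4=2 ≤ 5
  b_5=2 ≤ 6
  b_6=4 ≤ 7
  b_7=5 ≤ 8
  b_8=7 ≤ 9
All bounds hold ⇒ YES

YES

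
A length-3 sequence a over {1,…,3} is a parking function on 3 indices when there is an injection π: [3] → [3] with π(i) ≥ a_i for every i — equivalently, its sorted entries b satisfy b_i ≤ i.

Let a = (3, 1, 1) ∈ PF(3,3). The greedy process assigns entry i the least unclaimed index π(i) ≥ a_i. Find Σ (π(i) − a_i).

1

Σπ(i) = 1+…+3 = 6; Σa = 3+1+1 = 5; disp = 6−5 = 1.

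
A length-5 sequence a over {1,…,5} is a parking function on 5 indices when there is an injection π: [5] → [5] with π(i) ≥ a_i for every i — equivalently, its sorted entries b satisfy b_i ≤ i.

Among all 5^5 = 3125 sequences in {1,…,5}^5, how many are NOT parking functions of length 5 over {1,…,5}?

1829

|PF(5,5)| = (5−5+1)·(5+1)^(5−1) = 1×1296 = 1296 (Konheim–Weiss)
E.g. (1,5,5,5,3) → sorted (1,3,5,5,5): b_2=3>2, not a PF.
So 3125 − 1296 = 1829 fail.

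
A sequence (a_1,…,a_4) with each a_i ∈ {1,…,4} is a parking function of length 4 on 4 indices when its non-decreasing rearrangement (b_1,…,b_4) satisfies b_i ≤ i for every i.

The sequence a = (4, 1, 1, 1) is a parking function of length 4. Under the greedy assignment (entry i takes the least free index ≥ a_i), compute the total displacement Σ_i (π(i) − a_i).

3

Σπ = 4·5/2 = 10 (π permutes [4]); Σa = 4+1+1+1 = 7; disp = 10−7 = 3.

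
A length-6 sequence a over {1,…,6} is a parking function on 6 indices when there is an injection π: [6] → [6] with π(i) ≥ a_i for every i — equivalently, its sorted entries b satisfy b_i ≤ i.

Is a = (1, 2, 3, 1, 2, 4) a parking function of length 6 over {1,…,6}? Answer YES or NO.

YES

Rearranged: b = (1, 1, 2, 2, 3, 4).
  b_1=1 ≤ 1
  b_2=1 ≤ 2
  b_3=2 ≤ 3
  b_4=2 ≤ 4
  b_5=3 ≤ 5
  b_6=4 ≤ 6
All bounds hold ⇒ YES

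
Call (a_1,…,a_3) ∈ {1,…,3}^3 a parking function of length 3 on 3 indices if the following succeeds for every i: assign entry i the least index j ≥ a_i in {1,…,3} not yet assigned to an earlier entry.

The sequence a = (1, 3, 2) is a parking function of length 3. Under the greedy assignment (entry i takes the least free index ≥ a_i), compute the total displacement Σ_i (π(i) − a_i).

0

Σπ(i) = 1+…+3 = 6; Σa = 1+3+2 = 6; disp = 6−6 = 0.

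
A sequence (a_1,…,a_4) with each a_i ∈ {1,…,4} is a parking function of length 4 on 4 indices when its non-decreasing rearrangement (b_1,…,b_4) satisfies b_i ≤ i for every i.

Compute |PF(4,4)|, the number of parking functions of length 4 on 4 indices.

Count = (4−4+1)·(4+1)^(4−1) = 1 · 125 = 125 [KW]
E.g. (1,3,4,1) → sorted (1,1,3,4): b_i ≤ i ∀i, a PF.

125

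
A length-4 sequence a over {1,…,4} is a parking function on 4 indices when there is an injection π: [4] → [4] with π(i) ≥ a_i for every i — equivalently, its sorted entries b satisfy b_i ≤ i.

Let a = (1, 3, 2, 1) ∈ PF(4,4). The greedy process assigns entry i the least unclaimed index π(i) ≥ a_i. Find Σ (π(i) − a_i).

Σπ = 10 ({1..4} each once); Σa = 1+3+2+1 = 7; disp = 10−7 = 3.

3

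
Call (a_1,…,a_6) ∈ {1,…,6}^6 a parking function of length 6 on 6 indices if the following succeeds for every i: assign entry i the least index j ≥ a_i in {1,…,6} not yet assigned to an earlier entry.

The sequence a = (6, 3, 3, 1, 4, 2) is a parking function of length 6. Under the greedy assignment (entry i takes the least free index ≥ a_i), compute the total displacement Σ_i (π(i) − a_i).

Σπ(i) = 1+…+6 = 21; Σa = 6+3+3+1+4+2 = 19; disp = 21−19 = 2.

2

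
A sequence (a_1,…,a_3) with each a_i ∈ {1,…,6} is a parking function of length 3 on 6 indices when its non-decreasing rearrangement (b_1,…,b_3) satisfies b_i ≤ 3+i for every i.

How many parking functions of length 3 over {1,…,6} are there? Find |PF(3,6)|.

196

#PF = 4·7^2 = 4·49 = 196 [KW]
E.g. (4,2,5) → sorted (2,4,5): b_i ≤ 3+i ∀i, a PF.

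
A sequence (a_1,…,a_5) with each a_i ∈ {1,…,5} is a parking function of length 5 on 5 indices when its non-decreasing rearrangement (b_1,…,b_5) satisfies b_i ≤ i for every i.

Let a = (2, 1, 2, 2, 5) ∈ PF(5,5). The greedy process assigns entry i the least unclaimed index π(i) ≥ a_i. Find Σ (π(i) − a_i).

3

Σπ = 15 ({1..5} each once); Σa = 2+1+2+2+5 = 12; disp = 15−12 = 3.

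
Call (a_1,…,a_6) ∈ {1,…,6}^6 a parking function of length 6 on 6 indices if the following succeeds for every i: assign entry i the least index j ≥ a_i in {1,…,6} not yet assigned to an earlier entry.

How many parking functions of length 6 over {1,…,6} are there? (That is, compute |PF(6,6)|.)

16807

|PF(6,6)| = (7−6)·7^(6−1) = 1·16807 = 16807
E.g. (4,3,2,4,5,1) → sorted (1,2,3,4,4,5): b_i ≤ i ∀i, a PF.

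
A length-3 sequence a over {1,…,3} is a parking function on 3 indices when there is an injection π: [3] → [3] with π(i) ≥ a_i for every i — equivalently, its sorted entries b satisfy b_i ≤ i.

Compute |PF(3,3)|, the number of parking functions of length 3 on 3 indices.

16

Count = (3−3+1)·(3+1)^(3−1) = 1·16 = 16 (Pollak)
Check (1,1,1) → sorted (1,1,1): b_i ≤ i ∀i, a PF.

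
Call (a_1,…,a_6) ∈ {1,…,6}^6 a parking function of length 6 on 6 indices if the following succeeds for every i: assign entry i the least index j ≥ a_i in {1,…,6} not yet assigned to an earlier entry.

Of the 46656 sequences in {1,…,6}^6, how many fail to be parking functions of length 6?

29849

|PF| = (6−6+1)·(6+1)^(6−1) = 1×16807 = 16807 (Konheim–Weiss)
One tuple (6,4,4,2,6,6) → sorted (2,4,4,6,6,6): b_1=2>1, not a PF.
6^6 − 16807 = 46656 − 16807 = 29849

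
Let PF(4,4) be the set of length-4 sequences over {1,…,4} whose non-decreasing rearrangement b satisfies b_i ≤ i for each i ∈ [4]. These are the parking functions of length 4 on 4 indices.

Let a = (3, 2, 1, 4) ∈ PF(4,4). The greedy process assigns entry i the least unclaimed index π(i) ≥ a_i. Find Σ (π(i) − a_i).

Σπ = 4·5/2 = 10 (π permutes [4]); Σa = 3+2+1+4 = 10; disp = 10−10 = 0.

0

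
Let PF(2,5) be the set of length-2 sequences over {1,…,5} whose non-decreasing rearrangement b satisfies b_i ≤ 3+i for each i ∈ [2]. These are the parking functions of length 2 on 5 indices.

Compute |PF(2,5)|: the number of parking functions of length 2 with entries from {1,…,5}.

24

|PF| = (5−2+1)·(5+1)^(2−1) = 4×6 = 24
E.g. (1,3) → sorted (1,3): b_i ≤ 3+i ∀i, a PF.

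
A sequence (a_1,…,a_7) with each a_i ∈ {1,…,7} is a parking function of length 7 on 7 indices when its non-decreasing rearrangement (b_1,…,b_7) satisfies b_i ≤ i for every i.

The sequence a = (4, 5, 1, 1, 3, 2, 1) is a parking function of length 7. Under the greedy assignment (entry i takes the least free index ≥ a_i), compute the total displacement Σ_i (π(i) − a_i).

11

Σπ = 7·8/2 = 28 (π permutes [7]); Σa = 4+5+1+1+3+2+1 = 17; disp = 28−17 = 11.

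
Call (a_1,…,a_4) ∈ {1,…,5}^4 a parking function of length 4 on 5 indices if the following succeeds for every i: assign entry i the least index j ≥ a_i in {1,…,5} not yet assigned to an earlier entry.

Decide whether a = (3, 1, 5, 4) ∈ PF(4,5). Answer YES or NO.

YES

Sorted: b = (1, 3, 4, 5).
  b_1=1 ≤ 2
  b_2=3 ≤ 3
  b_3=4 ≤ 4
  b_4=5 ≤ 5
All bounds hold ⇒ YES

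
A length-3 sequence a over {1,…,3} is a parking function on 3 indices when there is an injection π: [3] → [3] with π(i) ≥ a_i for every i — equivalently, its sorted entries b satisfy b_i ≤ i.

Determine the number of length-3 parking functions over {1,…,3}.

Count = (4−3)·4^(3−1) = 1×16 = 16 (Konheim–Weiss)
E.g. (1,2,2) → sorted (1,2,2): b_i ≤ i ∀i, a PF.

16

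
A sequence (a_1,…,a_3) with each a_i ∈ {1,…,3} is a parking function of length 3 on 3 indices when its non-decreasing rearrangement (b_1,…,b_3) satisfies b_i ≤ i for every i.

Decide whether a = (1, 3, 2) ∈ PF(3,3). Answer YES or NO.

Sorted: b = (1, 2, 3).
  b_1=1 ≤ 1
  b_2=2 ≤ 2
  b_3=3 ≤ 3
All bounds hold ⇒ YES

YES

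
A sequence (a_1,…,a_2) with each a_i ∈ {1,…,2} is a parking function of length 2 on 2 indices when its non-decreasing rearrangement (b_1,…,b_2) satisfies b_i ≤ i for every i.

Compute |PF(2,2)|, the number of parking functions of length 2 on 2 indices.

3

|PF(2,2)| = (2+1−2)·(2+1)^{2−1} = 1 · 3 = 3 (Konheim–Weiss)
Check (1,1) → sorted (1,1): b_i ≤ i ∀i, a PF.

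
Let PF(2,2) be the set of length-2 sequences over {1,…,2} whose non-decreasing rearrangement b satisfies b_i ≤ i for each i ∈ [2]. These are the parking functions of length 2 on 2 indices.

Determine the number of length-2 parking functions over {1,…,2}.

|PF| = (2+1−2)·(2+1)^{2−1} = 1 · 3 = 3
One tuple (2,1) → sorted (1,2): b_i ≤ i ∀i, a PF.

3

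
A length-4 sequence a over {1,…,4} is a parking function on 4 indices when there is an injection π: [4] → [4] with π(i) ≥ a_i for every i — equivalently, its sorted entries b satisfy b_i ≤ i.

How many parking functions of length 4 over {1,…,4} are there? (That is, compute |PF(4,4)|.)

|PF| = (5−4)·5^(4−1) = 1×125 = 125 (Pollak)
Check (3,2,1,1) → sorted (1,1,2,3): b_i ≤ i ∀i, a PF.

125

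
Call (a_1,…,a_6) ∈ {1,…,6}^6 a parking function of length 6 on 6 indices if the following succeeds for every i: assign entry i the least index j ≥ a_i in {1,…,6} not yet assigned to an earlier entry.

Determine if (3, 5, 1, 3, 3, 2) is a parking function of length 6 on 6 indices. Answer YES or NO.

Rearranged: b = (1, 2, 3, 3, 3, 5).
  b_1=1 ≤ 1
  b_2=2 ≤ 2
  b_3=3 ≤ 3
  b_4=3 ≤ 4
  b_5=3 ≤ 5
  b_6=5 ≤ 6
All bounds hold ⇒ YES

YES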